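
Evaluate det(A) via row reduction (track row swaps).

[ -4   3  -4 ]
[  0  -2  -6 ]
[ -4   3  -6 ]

det(A) = -16

Forward elimination:
R3 <- R3 - (1)*R1:  [  0   0  -2 ]
Upper-triangular form:
[ -4   3  -4 ]
[  0  -2  -6 ]
[  0   0  -2 ]
det(A) = (-1)^0 * (-4) * (-2) * (-2) = -16  (0 row swaps -> sign +1)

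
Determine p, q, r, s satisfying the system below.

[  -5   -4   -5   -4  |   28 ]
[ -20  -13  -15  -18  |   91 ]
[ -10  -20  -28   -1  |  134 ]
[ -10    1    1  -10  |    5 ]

Forward elimination on [A|b]:
R2 <- R2 - (4)*R1:  [   0    3    5   -2  -21 ]
R3 <- R3 - (2)*R1:  [   0  -12  -18    7   78 ]
R4 <- R4 - (2)*R1:  [   0    9   11   -2  -51 ]
R3 <- R3 - (-4)*R2:  [  0   0   2  -1  -6 ]
R4 <- R4 - (3)*R2:  [  0   0  -4   4  12 ]
R4 <- R4 - (-2)*R3:  [ 0  0  0  2  0 ]
Row echelon form:
[ -5  -4  -5  -4  |   28 ]
[  0   3   5  -2  |  -21 ]
[  0   0   2  -1  |   -6 ]
[  0   0   0   2  |    0 ]
Back-substitution:
s = (0) / 2 = 0
r = (-6 - (-1)*(0)) / 2 = -3
q = (-21 - (5)*(-3) - (-2)*(0)) / 3 = -2
p = (28 - (-4)*(-2) - (-5)*(-3) - (-4)*(0)) / -5 = -1

(-1, -2, -3, 0)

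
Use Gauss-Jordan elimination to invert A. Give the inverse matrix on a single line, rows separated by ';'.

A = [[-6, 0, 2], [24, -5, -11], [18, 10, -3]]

inverse = [-25/18 -2/9 -1/9; 7/5 1/5 1/5; -11/3 -2/3 -1/3]

Gauss-Jordan on [A | I]:
R1 <- (1/-6)*R1:  [    1     0  -1/3  |  -1/6     0     0 ]
R2 <- R2 - (24)*R1:  [  0  -5  -3  |   4   1   0 ]
R3 <- R3 - (18)*R1:  [  0  10   3  |   3   0   1 ]
R2 <- (1/-5)*R2:  [    0     1   3/5  |  -4/5  -1/5     0 ]
R3 <- R3 - (10)*R2:  [  0   0  -3  |  11   2   1 ]
R3 <- (1/-3)*R3:  [     0      0      1  |  -11/3   -2/3   -1/3 ]
R1 <- R1 - (-1/3)*R3:  [      1       0       0  |  -25/18    -2/9    -1/9 ]
R2 <- R2 - (3/5)*R3:  [   0    1    0  |  7/5  1/5  1/5 ]
Right block of [I | A^{-1}] is the inverse:
[ -25/18  -2/9  -1/9 ]
[    7/5   1/5   1/5 ]
[  -11/3  -2/3  -1/3 ]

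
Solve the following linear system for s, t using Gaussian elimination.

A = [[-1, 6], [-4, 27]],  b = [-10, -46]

Forward elimination on [A|b]:
R2 <- R2 - (4)*R1:  [  0   3  -6 ]
Row echelon form:
[ -1  6  |  -10 ]
[  0  3  |   -6 ]
Back-substitution:
t = (-6) / 3 = -2
s = (-10 - (6)*(-2)) / -1 = -2

(-2, -2)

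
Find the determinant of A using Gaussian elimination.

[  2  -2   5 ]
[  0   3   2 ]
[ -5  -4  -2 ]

det(A) = 99

Forward elimination:
R3 <- R3 - (-5/2)*R1:  [    0    -9  21/2 ]
R3 <- R3 - (-3)*R2:  [    0     0  33/2 ]
Upper-triangular form:
[ 2  -2     5 ]
[ 0   3     2 ]
[ 0   0  33/2 ]
det(A) = (-1)^0 * (2) * (3) * (33/2) = 99  (0 row swaps -> sign +1)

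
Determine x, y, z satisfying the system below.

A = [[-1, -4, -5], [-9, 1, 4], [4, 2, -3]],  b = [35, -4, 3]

Forward elimination on [A|b]:
R2 <- R2 - (9)*R1:  [    0    37    49  -319 ]
R3 <- R3 - (-4)*R1:  [   0  -14  -23  143 ]
R3 <- R3 - (-14/37)*R2:  [       0        0  -165/37   825/37 ]
Row echelon form:
[ -1  -4       -5  |      35 ]
[  0  37       49  |    -319 ]
[  0   0  -165/37  |  825/37 ]
Back-substitution:
z = (825/37) / (-165/37) = -5
y = (-319 - (49)*(-5)) / 37 = -2
x = (35 - (-4)*(-2) - (-5)*(-5)) / -1 = -2

(-2, -2, -5)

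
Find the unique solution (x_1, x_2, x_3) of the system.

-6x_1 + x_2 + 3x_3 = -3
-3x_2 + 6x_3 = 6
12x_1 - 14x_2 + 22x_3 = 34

(1, 0, 1)

Forward elimination on [A|b]:
R3 <- R3 - (-2)*R1:  [   0  -12   28   28 ]
R3 <- R3 - (4)*R2:  [ 0  0  4  4 ]
Row echelon form:
[ -6   1  3  |  -3 ]
[  0  -3  6  |   6 ]
[  0   0  4  |   4 ]
Back-substitution:
x_3 = (4) / 4 = 1
x_2 = (6 - (6)*(1)) / -3 = 0
x_1 = (-3 - (1)*(0) - (3)*(1)) / -6 = 1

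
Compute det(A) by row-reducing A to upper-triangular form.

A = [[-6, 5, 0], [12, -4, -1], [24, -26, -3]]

det(A) = 144

Forward elimination:
R2 <- R2 - (-2)*R1:  [  0   6  -1 ]
R3 <- R3 - (-4)*R1:  [  0  -6  -3 ]
R3 <- R3 - (-1)*R2:  [  0   0  -4 ]
Upper-triangular form:
[ -6  5   0 ]
[  0  6  -1 ]
[  0  0  -4 ]
det(A) = (-1)^0 * (-6) * (6) * (-4) = 144  (0 row swaps -> sign +1)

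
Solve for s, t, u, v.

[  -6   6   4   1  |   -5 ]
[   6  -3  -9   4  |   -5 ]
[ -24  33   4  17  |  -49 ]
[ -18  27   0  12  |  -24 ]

(-2, 0, -3, -5)

Forward elimination on [A|b]:
R2 <- R2 - (-1)*R1:  [   0    3   -5    5  -10 ]
R3 <- R3 - (4)*R1:  [   0    9  -12   13  -29 ]
R4 <- R4 - (3)*R1:  [   0    9  -12    9   -9 ]
R3 <- R3 - (3)*R2:  [  0   0   3  -2   1 ]
R4 <- R4 - (3)*R2:  [  0   0   3  -6  21 ]
R4 <- R4 - (1)*R3:  [  0   0   0  -4  20 ]
Row echelon form:
[ -6  6   4   1  |   -5 ]
[  0  3  -5   5  |  -10 ]
[  0  0   3  -2  |    1 ]
[  0  0   0  -4  |   20 ]
Back-substitution:
v = (20) / -4 = -5
u = (1 - (-2)*(-5)) / 3 = -3
t = (-10 - (-5)*(-3) - (5)*(-5)) / 3 = 0
s = (-5 - (6)*(0) - (4)*(-3) - (1)*(-5)) / -6 = -2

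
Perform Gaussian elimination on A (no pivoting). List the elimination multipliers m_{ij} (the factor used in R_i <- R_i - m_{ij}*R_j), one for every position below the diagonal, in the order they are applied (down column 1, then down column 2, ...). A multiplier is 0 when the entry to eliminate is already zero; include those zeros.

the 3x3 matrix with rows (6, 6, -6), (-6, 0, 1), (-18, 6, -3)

multipliers: -1, -3, 4

Forward elimination:
R2 <- R2 - (-1)*R1:  [  0   6  -5 ]
R3 <- R3 - (-3)*R1:  [   0   24  -21 ]
R3 <- R3 - (4)*R2:  [  0   0  -1 ]
Multipliers (in order of application): m_{21} = -1, m_{31} = -3, m_{32} = 4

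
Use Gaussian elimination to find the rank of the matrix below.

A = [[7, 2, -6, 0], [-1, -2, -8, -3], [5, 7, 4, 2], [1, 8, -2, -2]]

Row reduction:
R2 <- R2 - (-1/7)*R1:  [     0  -12/7  -62/7     -3 ]
R3 <- R3 - (5/7)*R1:  [    0  39/7  58/7     2 ]
R4 <- R4 - (1/7)*R1:  [    0  54/7  -8/7    -2 ]
R3 <- R3 - (-13/4)*R2:  [     0      0  -41/2  -31/4 ]
R4 <- R4 - (-9/2)*R2:  [     0      0    -41  -31/2 ]
R4 <- R4 - (2)*R3:  [ 0  0  0  0 ]
Row echelon form:
[ 7      2     -6      0 ]
[ 0  -12/7  -62/7     -3 ]
[ 0      0  -41/2  -31/4 ]
[ 0      0      0      0 ]
Nonzero rows / pivot columns: 3

rank(A) = 3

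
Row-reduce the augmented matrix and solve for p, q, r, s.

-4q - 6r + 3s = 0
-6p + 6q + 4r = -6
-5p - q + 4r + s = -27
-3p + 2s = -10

Forward elimination on [A|b]:
R1 <-> R2   (pivot in column 1 was zero)
[ -6   6   4  0   -6 ]
[  0  -4  -6  3    0 ]
[ -5  -1   4  1  -27 ]
[ -3   0   0  2  -10 ]
R3 <- R3 - (5/6)*R1:  [   0   -6  2/3    1  -22 ]
R4 <- R4 - (1/2)*R1:  [  0  -3  -2   2  -7 ]
R3 <- R3 - (3/2)*R2:  [    0     0  29/3  -7/2   -22 ]
R4 <- R4 - (3/4)*R2:  [    0     0   5/2  -1/4    -7 ]
R4 <- R4 - (15/58)*R3:  [      0       0       0   19/29  -38/29 ]
Row echelon form:
[ -6   6     4      0  |      -6 ]
[  0  -4    -6      3  |       0 ]
[  0   0  29/3   -7/2  |     -22 ]
[  0   0     0  19/29  |  -38/29 ]
Back-substitution:
s = (-38/29) / (19/29) = -2
r = (-22 - (-7/2)*(-2)) / (29/3) = -3
q = (0 - (-6)*(-3) - (3)*(-2)) / -4 = 3
p = (-6 - (6)*(3) - (4)*(-3)) / -6 = 2

(2, 3, -3, -2)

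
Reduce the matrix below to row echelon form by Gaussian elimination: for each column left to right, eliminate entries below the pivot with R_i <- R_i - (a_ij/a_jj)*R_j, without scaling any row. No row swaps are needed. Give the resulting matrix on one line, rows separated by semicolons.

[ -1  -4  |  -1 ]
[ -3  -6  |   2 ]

Forward elimination:
R2 <- R2 - (3)*R1:  [ 0  6  5 ]
Row echelon form:
[ -1  -4  |  -1 ]
[  0   6  |   5 ]

REF = [-1 -4 -1; 0 6 5]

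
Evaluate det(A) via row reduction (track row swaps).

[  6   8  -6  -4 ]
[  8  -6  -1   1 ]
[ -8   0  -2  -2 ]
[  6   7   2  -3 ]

Forward elimination:
R2 <- R2 - (4/3)*R1:  [     0  -50/3      7   19/3 ]
R3 <- R3 - (-4/3)*R1:  [     0   32/3    -10  -22/3 ]
R4 <- R4 - (1)*R1:  [  0  -1   8   1 ]
R3 <- R3 - (-16/25)*R2:  [       0        0  -138/25   -82/25 ]
R4 <- R4 - (3/50)*R2:  [      0       0  379/50   31/50 ]
R4 <- R4 - (-379/276)*R3:  [       0        0        0  -268/69 ]
Upper-triangular form:
[ 6      8       -6       -4 ]
[ 0  -50/3        7     19/3 ]
[ 0      0  -138/25   -82/25 ]
[ 0      0        0  -268/69 ]
det(A) = (-1)^0 * (6) * (-50/3) * (-138/25) * (-268/69) = -2144  (0 row swaps -> sign +1)

det(A) = -2144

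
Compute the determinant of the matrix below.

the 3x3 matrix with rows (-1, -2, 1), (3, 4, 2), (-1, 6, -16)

det(A) = 6

Forward elimination:
R2 <- R2 - (-3)*R1:  [  0  -2   5 ]
R3 <- R3 - (1)*R1:  [   0    8  -17 ]
R3 <- R3 - (-4)*R2:  [ 0  0  3 ]
Upper-triangular form:
[ -1  -2  1 ]
[  0  -2  5 ]
[  0   0  3 ]
det(A) = (-1)^0 * (-1) * (-2) * (3) = 6  (0 row swaps -> sign +1)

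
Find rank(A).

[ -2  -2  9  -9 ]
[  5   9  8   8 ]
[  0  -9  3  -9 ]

Row reduction:
R2 <- R2 - (-5/2)*R1:  [     0      4   61/2  -29/2 ]
R3 <- R3 - (-9/4)*R2:  [      0       0   573/8  -333/8 ]
Row echelon form:
[ -2  -2      9      -9 ]
[  0   4   61/2   -29/2 ]
[  0   0  573/8  -333/8 ]
Nonzero rows / pivot columns: 3

rank(A) = 3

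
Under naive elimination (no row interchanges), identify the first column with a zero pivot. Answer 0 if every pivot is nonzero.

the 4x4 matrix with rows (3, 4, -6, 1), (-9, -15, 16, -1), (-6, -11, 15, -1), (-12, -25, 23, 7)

Naive forward elimination:
R2 <- R2 - (-3)*R1:  [  0  -3  -2   2 ]
R3 <- R3 - (-2)*R1:  [  0  -3   3   1 ]
R4 <- R4 - (-4)*R1:  [  0  -9  -1  11 ]
R3 <- R3 - (1)*R2:  [  0   0   5  -1 ]
R4 <- R4 - (3)*R2:  [ 0  0  5  5 ]
R4 <- R4 - (1)*R3:  [ 0  0  0  6 ]
All pivots nonzero; naive elimination completes without hitting a zero pivot.

first zero-pivot column = 0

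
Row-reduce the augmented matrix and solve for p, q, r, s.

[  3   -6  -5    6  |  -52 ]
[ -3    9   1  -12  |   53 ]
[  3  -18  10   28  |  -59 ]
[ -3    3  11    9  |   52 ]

Forward elimination on [A|b]:
R2 <- R2 - (-1)*R1:  [  0   3  -4  -6   1 ]
R3 <- R3 - (1)*R1:  [   0  -12   15   22   -7 ]
R4 <- R4 - (-1)*R1:  [  0  -3   6  15   0 ]
R3 <- R3 - (-4)*R2:  [  0   0  -1  -2  -3 ]
R4 <- R4 - (-1)*R2:  [ 0  0  2  9  1 ]
R4 <- R4 - (-2)*R3:  [  0   0   0   5  -5 ]
Row echelon form:
[ 3  -6  -5   6  |  -52 ]
[ 0   3  -4  -6  |    1 ]
[ 0   0  -1  -2  |   -3 ]
[ 0   0   0   5  |   -5 ]
Back-substitution:
s = (-5) / 5 = -1
r = (-3 - (-2)*(-1)) / -1 = 5
q = (1 - (-4)*(5) - (-6)*(-1)) / 3 = 5
p = (-52 - (-6)*(5) - (-5)*(5) - (6)*(-1)) / 3 = 3

(3, 5, 5, -1)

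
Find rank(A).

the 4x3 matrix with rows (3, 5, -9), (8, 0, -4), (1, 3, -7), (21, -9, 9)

rank(A) = 3

Row reduction:
R2 <- R2 - (8/3)*R1:  [     0  -40/3     20 ]
R3 <- R3 - (1/3)*R1:  [   0  4/3   -4 ]
R4 <- R4 - (7)*R1:  [   0  -44   72 ]
R3 <- R3 - (-1/10)*R2:  [  0   0  -2 ]
R4 <- R4 - (33/10)*R2:  [ 0  0  6 ]
R4 <- R4 - (-3)*R3:  [ 0  0  0 ]
Row echelon form:
[ 3      5  -9 ]
[ 0  -40/3  20 ]
[ 0      0  -2 ]
[ 0      0   0 ]
Nonzero rows / pivot columns: 3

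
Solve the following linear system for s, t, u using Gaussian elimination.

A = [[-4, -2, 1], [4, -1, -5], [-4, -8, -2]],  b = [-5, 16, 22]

Forward elimination on [A|b]:
R2 <- R2 - (-1)*R1:  [  0  -3  -4  11 ]
R3 <- R3 - (1)*R1:  [  0  -6  -3  27 ]
R3 <- R3 - (2)*R2:  [ 0  0  5  5 ]
Row echelon form:
[ -4  -2   1  |  -5 ]
[  0  -3  -4  |  11 ]
[  0   0   5  |   5 ]
Back-substitution:
u = (5) / 5 = 1
t = (11 - (-4)*(1)) / -3 = -5
s = (-5 - (-2)*(-5) - (1)*(1)) / -4 = 4

(4, -5, 1)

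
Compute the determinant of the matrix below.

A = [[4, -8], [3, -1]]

Forward elimination:
R2 <- R2 - (3/4)*R1:  [ 0  5 ]
Upper-triangular form:
[ 4  -8 ]
[ 0   5 ]
det(A) = (-1)^0 * (4) * (5) = 20  (0 row swaps -> sign +1)

det(A) = 20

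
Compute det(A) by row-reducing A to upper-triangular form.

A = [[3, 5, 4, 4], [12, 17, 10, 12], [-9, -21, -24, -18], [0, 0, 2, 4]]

det(A) = 36

Forward elimination:
R2 <- R2 - (4)*R1:  [  0  -3  -6  -4 ]
R3 <- R3 - (-3)*R1:  [   0   -6  -12   -6 ]
R3 <- R3 - (2)*R2:  [ 0  0  0  2 ]
R3 <-> R4   (pivot in column 3 was zero)
[ 3   5   4   4 ]
[ 0  -3  -6  -4 ]
[ 0   0   2   4 ]
[ 0   0   0   2 ]
Upper-triangular form:
[ 3   5   4   4 ]
[ 0  -3  -6  -4 ]
[ 0   0   2   4 ]
[ 0   0   0   2 ]
det(A) = (-1)^1 * (3) * (-3) * (2) * (2) = 36  (1 row swap -> sign -1)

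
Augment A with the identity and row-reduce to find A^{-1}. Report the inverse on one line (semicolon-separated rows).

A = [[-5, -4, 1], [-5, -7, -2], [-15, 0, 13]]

Gauss-Jordan on [A | I]:
R1 <- (1/-5)*R1:  [    1   4/5  -1/5  |  -1/5     0     0 ]
R2 <- R2 - (-5)*R1:  [  0  -3  -3  |  -1   1   0 ]
R3 <- R3 - (-15)*R1:  [  0  12  10  |  -3   0   1 ]
R2 <- (1/-3)*R2:  [    0     1     1  |   1/3  -1/3     0 ]
R1 <- R1 - (4/5)*R2:  [     1      0     -1  |  -7/15   4/15      0 ]
R3 <- R3 - (12)*R2:  [  0   0  -2  |  -7   4   1 ]
R3 <- (1/-2)*R3:  [    0     0     1  |   7/2    -2  -1/2 ]
R1 <- R1 - (-1)*R3:  [      1       0       0  |   91/30  -26/15    -1/2 ]
R2 <- R2 - (1)*R3:  [     0      1      0  |  -19/6    5/3    1/2 ]
Right block of [I | A^{-1}] is the inverse:
[ 91/30  -26/15  -1/2 ]
[ -19/6     5/3   1/2 ]
[   7/2      -2  -1/2 ]

inverse = [91/30 -26/15 -1/2; -19/6 5/3 1/2; 7/2 -2 -1/2]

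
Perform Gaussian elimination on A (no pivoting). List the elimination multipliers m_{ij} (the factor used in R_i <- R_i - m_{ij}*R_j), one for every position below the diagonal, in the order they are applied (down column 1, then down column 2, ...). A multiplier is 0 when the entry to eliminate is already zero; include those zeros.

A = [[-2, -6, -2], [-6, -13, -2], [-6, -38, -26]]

multipliers: 3, 3, -4

Forward elimination:
R2 <- R2 - (3)*R1:  [ 0  5  4 ]
R3 <- R3 - (3)*R1:  [   0  -20  -20 ]
R3 <- R3 - (-4)*R2:  [  0   0  -4 ]
Multipliers (in order of application): m_{21} = 3, m_{31} = 3, m_{32} = -4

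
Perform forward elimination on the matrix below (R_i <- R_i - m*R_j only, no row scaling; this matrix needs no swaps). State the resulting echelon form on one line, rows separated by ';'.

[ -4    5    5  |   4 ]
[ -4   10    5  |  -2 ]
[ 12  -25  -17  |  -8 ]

Forward elimination:
R2 <- R2 - (1)*R1:  [  0   5   0  -6 ]
R3 <- R3 - (-3)*R1:  [   0  -10   -2    4 ]
R3 <- R3 - (-2)*R2:  [  0   0  -2  -8 ]
Row echelon form:
[ -4  5   5  |   4 ]
[  0  5   0  |  -6 ]
[  0  0  -2  |  -8 ]

REF = [-4 5 5 4; 0 5 0 -6; 0 0 -2 -8]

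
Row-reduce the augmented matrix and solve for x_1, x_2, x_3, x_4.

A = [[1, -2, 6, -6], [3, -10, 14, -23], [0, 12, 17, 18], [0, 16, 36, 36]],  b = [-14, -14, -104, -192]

(4, -3, -4, 0)

Forward elimination on [A|b]:
R2 <- R2 - (3)*R1:  [  0  -4  -4  -5  28 ]
R3 <- R3 - (-3)*R2:  [   0    0    5    3  -20 ]
R4 <- R4 - (-4)*R2:  [   0    0   20   16  -80 ]
R4 <- R4 - (4)*R3:  [ 0  0  0  4  0 ]
Row echelon form:
[ 1  -2   6  -6  |  -14 ]
[ 0  -4  -4  -5  |   28 ]
[ 0   0   5   3  |  -20 ]
[ 0   0   0   4  |    0 ]
Back-substitution:
x_4 = (0) / 4 = 0
x_3 = (-20 - (3)*(0)) / 5 = -4
x_2 = (28 - (-4)*(-4) - (-5)*(0)) / -4 = -3
x_1 = (-14 - (-2)*(-3) - (6)*(-4) - (-6)*(0)) / 1 = 4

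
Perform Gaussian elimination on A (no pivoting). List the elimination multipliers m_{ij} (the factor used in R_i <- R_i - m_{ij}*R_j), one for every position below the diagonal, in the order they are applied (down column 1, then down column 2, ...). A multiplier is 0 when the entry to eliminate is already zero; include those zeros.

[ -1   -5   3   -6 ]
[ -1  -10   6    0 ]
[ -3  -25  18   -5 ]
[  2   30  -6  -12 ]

multipliers: 1, 3, -2, 2, -4, 4

Forward elimination:
R2 <- R2 - (1)*R1:  [  0  -5   3   6 ]
R3 <- R3 - (3)*R1:  [   0  -10    9   13 ]
R4 <- R4 - (-2)*R1:  [   0   20    0  -24 ]
R3 <- R3 - (2)*R2:  [ 0  0  3  1 ]
R4 <- R4 - (-4)*R2:  [  0   0  12   0 ]
R4 <- R4 - (4)*R3:  [  0   0   0  -4 ]
Multipliers (in order of application): m_{21} = 1, m_{31} = 3, m_{41} = -2, m_{32} = 2, m_{42} = -4, m_{43} = 4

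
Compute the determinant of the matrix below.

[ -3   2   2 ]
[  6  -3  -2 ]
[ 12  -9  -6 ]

det(A) = -12

Forward elimination:
R2 <- R2 - (-2)*R1:  [ 0  1  2 ]
R3 <- R3 - (-4)*R1:  [  0  -1   2 ]
R3 <- R3 - (-1)*R2:  [ 0  0  4 ]
Upper-triangular form:
[ -3  2  2 ]
[  0  1  2 ]
[  0  0  4 ]
det(A) = (-1)^0 * (-3) * (1) * (4) = -12  (0 row swaps -> sign +1)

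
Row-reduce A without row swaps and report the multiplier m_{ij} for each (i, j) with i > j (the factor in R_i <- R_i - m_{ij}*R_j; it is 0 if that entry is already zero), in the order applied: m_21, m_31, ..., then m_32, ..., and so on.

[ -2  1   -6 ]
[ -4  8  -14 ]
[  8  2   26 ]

multipliers: 2, -4, 1

Forward elimination:
R2 <- R2 - (2)*R1:  [  0   6  -2 ]
R3 <- R3 - (-4)*R1:  [ 0  6  2 ]
R3 <- R3 - (1)*R2:  [ 0  0  4 ]
Multipliers (in order of application): m_{21} = 2, m_{31} = -4, m_{32} = 1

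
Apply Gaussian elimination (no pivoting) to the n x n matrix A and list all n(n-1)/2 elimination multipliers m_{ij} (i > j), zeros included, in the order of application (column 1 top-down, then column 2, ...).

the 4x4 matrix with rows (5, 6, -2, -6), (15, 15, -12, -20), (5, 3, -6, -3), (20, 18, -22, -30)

multipliers: 3, 1, 4, 1, 2, -1

Forward elimination:
R2 <- R2 - (3)*R1:  [  0  -3  -6  -2 ]
R3 <- R3 - (1)*R1:  [  0  -3  -4   3 ]
R4 <- R4 - (4)*R1:  [   0   -6  -14   -6 ]
R3 <- R3 - (1)*R2:  [ 0  0  2  5 ]
R4 <- R4 - (2)*R2:  [  0   0  -2  -2 ]
R4 <- R4 - (-1)*R3:  [ 0  0  0  3 ]
Multipliers (in order of application): m_{21} = 3, m_{31} = 1, m_{41} = 4, m_{32} = 1, m_{42} = 2, m_{43} = -1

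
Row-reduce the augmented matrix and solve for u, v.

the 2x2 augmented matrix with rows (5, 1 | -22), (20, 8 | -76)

Forward elimination on [A|b]:
R2 <- R2 - (4)*R1:  [  0   4  12 ]
Row echelon form:
[ 5  1  |  -22 ]
[ 0  4  |   12 ]
Back-substitution:
v = (12) / 4 = 3
u = (-22 - (1)*(3)) / 5 = -5

(-5, 3)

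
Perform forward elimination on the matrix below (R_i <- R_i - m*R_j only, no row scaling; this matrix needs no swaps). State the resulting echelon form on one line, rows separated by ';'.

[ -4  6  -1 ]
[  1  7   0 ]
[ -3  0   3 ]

Forward elimination:
R2 <- R2 - (-1/4)*R1:  [    0  17/2  -1/4 ]
R3 <- R3 - (3/4)*R1:  [    0  -9/2  15/4 ]
R3 <- R3 - (-9/17)*R2:  [      0       0  123/34 ]
Row echelon form:
[ -4     6      -1 ]
[  0  17/2    -1/4 ]
[  0     0  123/34 ]

REF = [-4 6 -1; 0 17/2 -1/4; 0 0 123/34]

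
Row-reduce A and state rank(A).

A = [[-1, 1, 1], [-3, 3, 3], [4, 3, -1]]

Row reduction:
R2 <- R2 - (3)*R1:  [ 0  0  0 ]
R3 <- R3 - (-4)*R1:  [ 0  7  3 ]
R2 <-> R3   (pivot in column 2 was zero)
[ -1  1  1 ]
[  0  7  3 ]
[  0  0  0 ]
Row echelon form:
[ -1  1  1 ]
[  0  7  3 ]
[  0  0  0 ]
Nonzero rows / pivot columns: 2

rank(A) = 2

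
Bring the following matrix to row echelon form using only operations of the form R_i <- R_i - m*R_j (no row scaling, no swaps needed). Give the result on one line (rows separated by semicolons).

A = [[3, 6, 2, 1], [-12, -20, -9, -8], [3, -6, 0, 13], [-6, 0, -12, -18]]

Forward elimination:
R2 <- R2 - (-4)*R1:  [  0   4  -1  -4 ]
R3 <- R3 - (1)*R1:  [   0  -12   -2   12 ]
R4 <- R4 - (-2)*R1:  [   0   12   -8  -16 ]
R3 <- R3 - (-3)*R2:  [  0   0  -5   0 ]
R4 <- R4 - (3)*R2:  [  0   0  -5  -4 ]
R4 <- R4 - (1)*R3:  [  0   0   0  -4 ]
Row echelon form:
[ 3  6   2   1 ]
[ 0  4  -1  -4 ]
[ 0  0  -5   0 ]
[ 0  0   0  -4 ]

REF = [3 6 2 1; 0 4 -1 -4; 0 0 -5 0; 0 0 0 -4]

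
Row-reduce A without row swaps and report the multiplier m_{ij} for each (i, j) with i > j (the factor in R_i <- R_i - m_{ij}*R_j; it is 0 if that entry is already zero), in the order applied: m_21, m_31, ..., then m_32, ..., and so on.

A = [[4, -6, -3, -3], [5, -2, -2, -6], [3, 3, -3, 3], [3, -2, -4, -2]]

Forward elimination:
R2 <- R2 - (5/4)*R1:  [    0  11/2   7/4  -9/4 ]
R3 <- R3 - (3/4)*R1:  [    0  15/2  -3/4  21/4 ]
R4 <- R4 - (3/4)*R1:  [    0   5/2  -7/4   1/4 ]
R3 <- R3 - (15/11)*R2:  [      0       0  -69/22  183/22 ]
R4 <- R4 - (5/11)*R2:  [      0       0  -28/11   14/11 ]
R4 <- R4 - (56/69)*R3:  [       0        0        0  -126/23 ]
Multipliers (in order of application): m_{21} = 5/4, m_{31} = 3/4, m_{41} = 3/4, m_{32} = 15/11, m_{42} = 5/11, m_{43} = 56/69

multipliers: 5/4, 3/4, 3/4, 15/11, 5/11, 56/69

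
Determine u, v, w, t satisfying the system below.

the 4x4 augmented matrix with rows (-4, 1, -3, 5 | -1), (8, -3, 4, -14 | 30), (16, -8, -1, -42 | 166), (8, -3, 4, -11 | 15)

(-3, 0, -4, -5)

Forward elimination on [A|b]:
R2 <- R2 - (-2)*R1:  [  0  -1  -2  -4  28 ]
R3 <- R3 - (-4)*R1:  [   0   -4  -13  -22  162 ]
R4 <- R4 - (-2)*R1:  [  0  -1  -2  -1  13 ]
R3 <- R3 - (4)*R2:  [  0   0  -5  -6  50 ]
R4 <- R4 - (1)*R2:  [   0    0    0    3  -15 ]
Row echelon form:
[ -4   1  -3   5  |   -1 ]
[  0  -1  -2  -4  |   28 ]
[  0   0  -5  -6  |   50 ]
[  0   0   0   3  |  -15 ]
Back-substitution:
t = (-15) / 3 = -5
w = (50 - (-6)*(-5)) / -5 = -4
v = (28 - (-2)*(-4) - (-4)*(-5)) / -1 = 0
u = (-1 - (1)*(0) - (-3)*(-4) - (5)*(-5)) / -4 = -3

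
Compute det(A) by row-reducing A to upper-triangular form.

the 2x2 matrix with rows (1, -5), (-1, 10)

det(A) = 5

Forward elimination:
R2 <- R2 - (-1)*R1:  [ 0  5 ]
Upper-triangular form:
[ 1  -5 ]
[ 0   5 ]
det(A) = (-1)^0 * (1) * (5) = 5  (0 row swaps -> sign +1)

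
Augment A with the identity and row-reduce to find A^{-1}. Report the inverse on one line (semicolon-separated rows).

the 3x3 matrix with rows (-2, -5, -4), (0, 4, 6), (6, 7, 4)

inverse = [13/16 1/4 7/16; -9/8 -1/2 -3/8; 3/4 1/2 1/4]

Gauss-Jordan on [A | I]:
R1 <- (1/-2)*R1:  [    1   5/2     2  |  -1/2     0     0 ]
R3 <- R3 - (6)*R1:  [  0  -8  -8  |   3   0   1 ]
R2 <- (1/4)*R2:  [   0    1  3/2  |    0  1/4    0 ]
R1 <- R1 - (5/2)*R2:  [    1     0  -7/4  |  -1/2  -5/8     0 ]
R3 <- R3 - (-8)*R2:  [ 0  0  4  |  3  2  1 ]
R3 <- (1/4)*R3:  [   0    0    1  |  3/4  1/2  1/4 ]
R1 <- R1 - (-7/4)*R3:  [     1      0      0  |  13/16    1/4   7/16 ]
R2 <- R2 - (3/2)*R3:  [    0     1     0  |  -9/8  -1/2  -3/8 ]
Right block of [I | A^{-1}] is the inverse:
[ 13/16   1/4  7/16 ]
[  -9/8  -1/2  -3/8 ]
[   3/4   1/2   1/4 ]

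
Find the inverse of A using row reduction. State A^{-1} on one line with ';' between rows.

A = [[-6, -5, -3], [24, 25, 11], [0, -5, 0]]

Gauss-Jordan on [A | I]:
R1 <- (1/-6)*R1:  [    1   5/6   1/2  |  -1/6     0     0 ]
R2 <- R2 - (24)*R1:  [  0   5  -1  |   4   1   0 ]
R2 <- (1/5)*R2:  [    0     1  -1/5  |   4/5   1/5     0 ]
R1 <- R1 - (5/6)*R2:  [    1     0   2/3  |  -5/6  -1/6     0 ]
R3 <- R3 - (-5)*R2:  [  0   0  -1  |   4   1   1 ]
R3 <- (1/-1)*R3:  [  0   0   1  |  -4  -1  -1 ]
R1 <- R1 - (2/3)*R3:  [    1     0     0  |  11/6   1/2   2/3 ]
R2 <- R2 - (-1/5)*R3:  [    0     1     0  |     0     0  -1/5 ]
Right block of [I | A^{-1}] is the inverse:
[ 11/6  1/2   2/3 ]
[    0    0  -1/5 ]
[   -4   -1    -1 ]

inverse = [11/6 1/2 2/3; 0 0 -1/5; -4 -1 -1]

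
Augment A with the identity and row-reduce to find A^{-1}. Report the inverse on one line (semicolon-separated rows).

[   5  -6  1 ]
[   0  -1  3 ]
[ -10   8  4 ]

Gauss-Jordan on [A | I]:
R1 <- (1/5)*R1:  [    1  -6/5   1/5  |   1/5     0     0 ]
R3 <- R3 - (-10)*R1:  [  0  -4   6  |   2   0   1 ]
R2 <- (1/-1)*R2:  [  0   1  -3  |   0  -1   0 ]
R1 <- R1 - (-6/5)*R2:  [     1      0  -17/5  |    1/5   -6/5      0 ]
R3 <- R3 - (-4)*R2:  [  0   0  -6  |   2  -4   1 ]
R3 <- (1/-6)*R3:  [    0     0     1  |  -1/3   2/3  -1/6 ]
R1 <- R1 - (-17/5)*R3:  [      1       0       0  |  -14/15   16/15  -17/30 ]
R2 <- R2 - (-3)*R3:  [    0     1     0  |    -1     1  -1/2 ]
Right block of [I | A^{-1}] is the inverse:
[ -14/15  16/15  -17/30 ]
[     -1      1    -1/2 ]
[   -1/3    2/3    -1/6 ]

inverse = [-14/15 16/15 -17/30; -1 1 -1/2; -1/3 2/3 -1/6]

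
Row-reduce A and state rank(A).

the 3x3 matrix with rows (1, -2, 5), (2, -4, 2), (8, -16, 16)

Row reduction:
R2 <- R2 - (2)*R1:  [  0   0  -8 ]
R3 <- R3 - (8)*R1:  [   0    0  -24 ]
R3 <- R3 - (3)*R2:  [ 0  0  0 ]
Row echelon form:
[ 1  -2   5 ]
[ 0   0  -8 ]
[ 0   0   0 ]
Nonzero rows / pivot columns: 2

rank(A) = 2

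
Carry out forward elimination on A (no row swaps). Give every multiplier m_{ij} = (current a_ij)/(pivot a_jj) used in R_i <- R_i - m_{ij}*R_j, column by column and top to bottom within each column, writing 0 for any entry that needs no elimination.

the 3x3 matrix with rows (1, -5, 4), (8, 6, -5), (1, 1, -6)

Forward elimination:
R2 <- R2 - (8)*R1:  [   0   46  -37 ]
R3 <- R3 - (1)*R1:  [   0    6  -10 ]
R3 <- R3 - (3/23)*R2:  [       0        0  -119/23 ]
Multipliers (in order of application): m_{21} = 8, m_{31} = 1, m_{32} = 3/23

multipliers: 8, 1, 3/23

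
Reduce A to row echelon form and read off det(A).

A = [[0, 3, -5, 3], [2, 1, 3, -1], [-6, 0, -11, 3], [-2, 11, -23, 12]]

Forward elimination:
R1 <-> R2   (pivot in column 1 was zero)
[  2   1    3  -1 ]
[  0   3   -5   3 ]
[ -6   0  -11   3 ]
[ -2  11  -23  12 ]
R3 <- R3 - (-3)*R1:  [  0   3  -2   0 ]
R4 <- R4 - (-1)*R1:  [   0   12  -20   11 ]
R3 <- R3 - (1)*R2:  [  0   0   3  -3 ]
R4 <- R4 - (4)*R2:  [  0   0   0  -1 ]
Upper-triangular form:
[ 2  1   3  -1 ]
[ 0  3  -5   3 ]
[ 0  0   3  -3 ]
[ 0  0   0  -1 ]
det(A) = (-1)^1 * (2) * (3) * (3) * (-1) = 18  (1 row swap -> sign -1)

det(A) = 18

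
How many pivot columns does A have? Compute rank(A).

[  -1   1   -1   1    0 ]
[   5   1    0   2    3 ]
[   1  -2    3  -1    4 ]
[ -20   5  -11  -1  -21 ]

rank(A) = 3

Row reduction:
R2 <- R2 - (-5)*R1:  [  0   6  -5   7   3 ]
R3 <- R3 - (-1)*R1:  [  0  -1   2   0   4 ]
R4 <- R4 - (20)*R1:  [   0  -15    9  -21  -21 ]
R3 <- R3 - (-1/6)*R2:  [   0    0  7/6  7/6  9/2 ]
R4 <- R4 - (-5/2)*R2:  [     0      0   -7/2   -7/2  -27/2 ]
R4 <- R4 - (-3)*R3:  [ 0  0  0  0  0 ]
Row echelon form:
[ -1  1   -1    1    0 ]
[  0  6   -5    7    3 ]
[  0  0  7/6  7/6  9/2 ]
[  0  0    0    0    0 ]
Nonzero rows / pivot columns: 3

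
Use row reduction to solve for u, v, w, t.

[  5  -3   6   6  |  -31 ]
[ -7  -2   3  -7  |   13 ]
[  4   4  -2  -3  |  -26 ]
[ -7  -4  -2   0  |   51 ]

Forward elimination on [A|b]:
R2 <- R2 - (-7/5)*R1:  [      0   -31/5    57/5     7/5  -152/5 ]
R3 <- R3 - (4/5)*R1:  [     0   32/5  -34/5  -39/5   -6/5 ]
R4 <- R4 - (-7/5)*R1:  [     0  -41/5   32/5   42/5   38/5 ]
R3 <- R3 - (-32/31)*R2:  [        0         0    154/31   -197/31  -1010/31 ]
R4 <- R4 - (41/31)*R2:  [       0        0  -269/31   203/31  1482/31 ]
R4 <- R4 - (-269/154)*R3:  [        0         0         0  -701/154   -701/77 ]
Row echelon form:
[ 5     -3       6         6  |       -31 ]
[ 0  -31/5    57/5       7/5  |    -152/5 ]
[ 0      0  154/31   -197/31  |  -1010/31 ]
[ 0      0       0  -701/154  |   -701/77 ]
Back-substitution:
t = (-701/77) / (-701/154) = 2
w = (-1010/31 - (-197/31)*(2)) / (154/31) = -4
v = (-152/5 - (57/5)*(-4) - (7/5)*(2)) / (-31/5) = -2
u = (-31 - (-3)*(-2) - (6)*(-4) - (6)*(2)) / 5 = -5

(-5, -2, -4, 2)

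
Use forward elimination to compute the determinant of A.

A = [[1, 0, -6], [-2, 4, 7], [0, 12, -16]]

det(A) = -4

Forward elimination:
R2 <- R2 - (-2)*R1:  [  0   4  -5 ]
R3 <- R3 - (3)*R2:  [  0   0  -1 ]
Upper-triangular form:
[ 1  0  -6 ]
[ 0  4  -5 ]
[ 0  0  -1 ]
det(A) = (-1)^0 * (1) * (4) * (-1) = -4  (0 row swaps -> sign +1)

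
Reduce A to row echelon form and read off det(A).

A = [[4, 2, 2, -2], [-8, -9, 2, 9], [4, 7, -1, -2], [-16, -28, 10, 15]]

Forward elimination:
R2 <- R2 - (-2)*R1:  [  0  -5   6   5 ]
R3 <- R3 - (1)*R1:  [  0   5  -3   0 ]
R4 <- R4 - (-4)*R1:  [   0  -20   18    7 ]
R3 <- R3 - (-1)*R2:  [ 0  0  3  5 ]
R4 <- R4 - (4)*R2:  [   0    0   -6  -13 ]
R4 <- R4 - (-2)*R3:  [  0   0   0  -3 ]
Upper-triangular form:
[ 4   2  2  -2 ]
[ 0  -5  6   5 ]
[ 0   0  3   5 ]
[ 0   0  0  -3 ]
det(A) = (-1)^0 * (4) * (-5) * (3) * (-3) = 180  (0 row swaps -> sign +1)

det(A) = 180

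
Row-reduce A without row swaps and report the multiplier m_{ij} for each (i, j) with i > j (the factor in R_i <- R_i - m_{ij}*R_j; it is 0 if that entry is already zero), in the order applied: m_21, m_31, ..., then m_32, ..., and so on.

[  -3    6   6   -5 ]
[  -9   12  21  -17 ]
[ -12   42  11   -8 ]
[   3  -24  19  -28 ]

Forward elimination:
R2 <- R2 - (3)*R1:  [  0  -6   3  -2 ]
R3 <- R3 - (4)*R1:  [   0   18  -13   12 ]
R4 <- R4 - (-1)*R1:  [   0  -18   25  -33 ]
R3 <- R3 - (-3)*R2:  [  0   0  -4   6 ]
R4 <- R4 - (3)*R2:  [   0    0   16  -27 ]
R4 <- R4 - (-4)*R3:  [  0   0   0  -3 ]
Multipliers (in order of application): m_{21} = 3, m_{31} = 4, m_{41} = -1, m_{32} = -3, m_{42} = 3, m_{43} = -4

multipliers: 3, 4, -1, -3, 3, -4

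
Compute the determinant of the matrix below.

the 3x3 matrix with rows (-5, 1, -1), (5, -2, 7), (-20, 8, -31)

det(A) = -15

Forward elimination:
R2 <- R2 - (-1)*R1:  [  0  -1   6 ]
R3 <- R3 - (4)*R1:  [   0    4  -27 ]
R3 <- R3 - (-4)*R2:  [  0   0  -3 ]
Upper-triangular form:
[ -5   1  -1 ]
[  0  -1   6 ]
[  0   0  -3 ]
det(A) = (-1)^0 * (-5) * (-1) * (-3) = -15  (0 row swaps -> sign +1)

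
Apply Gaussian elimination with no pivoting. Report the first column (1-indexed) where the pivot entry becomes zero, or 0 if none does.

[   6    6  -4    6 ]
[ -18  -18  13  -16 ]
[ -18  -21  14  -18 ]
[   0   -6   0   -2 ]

first zero-pivot column = 2

Naive forward elimination:
R2 <- R2 - (-3)*R1:  [ 0  0  1  2 ]
R3 <- R3 - (-3)*R1:  [  0  -3   2   0 ]
Matrix at this point:
[ 6   6  -4   6 ]
[ 0   0   1   2 ]
[ 0  -3   2   0 ]
[ 0  -6   0  -2 ]
Pivot entry (2,2) is zero but row 3 has -3 in column 2 -> naive elimination stops; a row interchange (e.g. R2 <-> R3) would be required here.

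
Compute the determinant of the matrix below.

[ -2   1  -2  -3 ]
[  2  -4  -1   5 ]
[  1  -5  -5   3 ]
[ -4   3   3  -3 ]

Forward elimination:
R2 <- R2 - (-1)*R1:  [  0  -3  -3   2 ]
R3 <- R3 - (-1/2)*R1:  [    0  -9/2    -6   3/2 ]
R4 <- R4 - (2)*R1:  [ 0  1  7  3 ]
R3 <- R3 - (3/2)*R2:  [    0     0  -3/2  -3/2 ]
R4 <- R4 - (-1/3)*R2:  [    0     0     6  11/3 ]
R4 <- R4 - (-4)*R3:  [    0     0     0  -7/3 ]
Upper-triangular form:
[ -2   1    -2    -3 ]
[  0  -3    -3     2 ]
[  0   0  -3/2  -3/2 ]
[  0   0     0  -7/3 ]
det(A) = (-1)^0 * (-2) * (-3) * (-3/2) * (-7/3) = 21  (0 row swaps -> sign +1)

det(A) = 21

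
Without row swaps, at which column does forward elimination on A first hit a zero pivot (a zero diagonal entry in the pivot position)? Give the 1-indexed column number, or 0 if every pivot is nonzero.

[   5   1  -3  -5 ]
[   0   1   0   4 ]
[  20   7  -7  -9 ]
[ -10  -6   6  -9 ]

Naive forward elimination:
R3 <- R3 - (4)*R1:  [  0   3   5  11 ]
R4 <- R4 - (-2)*R1:  [   0   -4    0  -19 ]
R3 <- R3 - (3)*R2:  [  0   0   5  -1 ]
R4 <- R4 - (-4)*R2:  [  0   0   0  -3 ]
All pivots nonzero; naive elimination completes without hitting a zero pivot.

first zero-pivot column = 0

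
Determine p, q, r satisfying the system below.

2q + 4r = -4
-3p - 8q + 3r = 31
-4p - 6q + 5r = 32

Forward elimination on [A|b]:
R1 <-> R2   (pivot in column 1 was zero)
[ -3  -8  3  31 ]
[  0   2  4  -4 ]
[ -4  -6  5  32 ]
R3 <- R3 - (4/3)*R1:  [     0   14/3      1  -28/3 ]
R3 <- R3 - (7/3)*R2:  [     0      0  -25/3      0 ]
Row echelon form:
[ -3  -8      3  |  31 ]
[  0   2      4  |  -4 ]
[  0   0  -25/3  |   0 ]
Back-substitution:
r = (0) / (-25/3) = 0
q = (-4 - (4)*(0)) / 2 = -2
p = (31 - (-8)*(-2) - (3)*(0)) / -3 = -5

(-5, -2, 0)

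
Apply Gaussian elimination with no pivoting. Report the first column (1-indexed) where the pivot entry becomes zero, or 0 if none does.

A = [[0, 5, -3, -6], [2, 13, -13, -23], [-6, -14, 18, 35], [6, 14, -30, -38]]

Naive forward elimination:
Pivot entry (1,1) is zero but row 2 has 2 in column 1 -> naive elimination stops; a row interchange (e.g. R1 <-> R2) would be required here.

first zero-pivot column = 1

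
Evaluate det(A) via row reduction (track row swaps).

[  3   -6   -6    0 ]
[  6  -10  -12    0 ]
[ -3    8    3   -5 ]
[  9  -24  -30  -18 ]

Forward elimination:
R2 <- R2 - (2)*R1:  [ 0  2  0  0 ]
R3 <- R3 - (-1)*R1:  [  0   2  -3  -5 ]
R4 <- R4 - (3)*R1:  [   0   -6  -12  -18 ]
R3 <- R3 - (1)*R2:  [  0   0  -3  -5 ]
R4 <- R4 - (-3)*R2:  [   0    0  -12  -18 ]
R4 <- R4 - (4)*R3:  [ 0  0  0  2 ]
Upper-triangular form:
[ 3  -6  -6   0 ]
[ 0   2   0   0 ]
[ 0   0  -3  -5 ]
[ 0   0   0   2 ]
det(A) = (-1)^0 * (3) * (2) * (-3) * (2) = -36  (0 row swaps -> sign +1)

det(A) = -36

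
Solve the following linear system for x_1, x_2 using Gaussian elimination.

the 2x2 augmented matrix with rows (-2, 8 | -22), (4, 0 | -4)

(-1, -3)

Forward elimination on [A|b]:
R2 <- R2 - (-2)*R1:  [   0   16  -48 ]
Row echelon form:
[ -2   8  |  -22 ]
[  0  16  |  -48 ]
Back-substitution:
x_2 = (-48) / 16 = -3
x_1 = (-22 - (8)*(-3)) / -2 = -1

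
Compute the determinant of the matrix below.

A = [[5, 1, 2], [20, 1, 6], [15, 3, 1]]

Forward elimination:
R2 <- R2 - (4)*R1:  [  0  -3  -2 ]
R3 <- R3 - (3)*R1:  [  0   0  -5 ]
Upper-triangular form:
[ 5   1   2 ]
[ 0  -3  -2 ]
[ 0   0  -5 ]
det(A) = (-1)^0 * (5) * (-3) * (-5) = 75  (0 row swaps -> sign +1)

det(A) = 75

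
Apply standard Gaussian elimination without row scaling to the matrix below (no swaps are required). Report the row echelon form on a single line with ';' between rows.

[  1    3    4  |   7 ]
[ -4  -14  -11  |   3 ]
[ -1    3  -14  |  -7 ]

REF = [1 3 4 7; 0 -2 5 31; 0 0 5 93]

Forward elimination:
R2 <- R2 - (-4)*R1:  [  0  -2   5  31 ]
R3 <- R3 - (-1)*R1:  [   0    6  -10    0 ]
R3 <- R3 - (-3)*R2:  [  0   0   5  93 ]
Row echelon form:
[ 1   3  4  |   7 ]
[ 0  -2  5  |  31 ]
[ 0   0  5  |  93 ]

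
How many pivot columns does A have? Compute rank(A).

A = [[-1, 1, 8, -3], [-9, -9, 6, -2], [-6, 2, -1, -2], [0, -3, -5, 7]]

Row reduction:
R2 <- R2 - (9)*R1:  [   0  -18  -66   25 ]
R3 <- R3 - (6)*R1:  [   0   -4  -49   16 ]
R3 <- R3 - (2/9)*R2:  [      0       0  -103/3    94/9 ]
R4 <- R4 - (1/6)*R2:  [    0     0     6  17/6 ]
R4 <- R4 - (-18/103)*R3:  [        0         0         0  2879/618 ]
Row echelon form:
[ -1    1       8        -3 ]
[  0  -18     -66        25 ]
[  0    0  -103/3      94/9 ]
[  0    0       0  2879/618 ]
Nonzero rows / pivot columns: 4

rank(A) = 4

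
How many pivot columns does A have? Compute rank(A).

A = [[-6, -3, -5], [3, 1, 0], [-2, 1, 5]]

rank(A) = 3

Row reduction:
R2 <- R2 - (-1/2)*R1:  [    0  -1/2  -5/2 ]
R3 <- R3 - (1/3)*R1:  [    0     2  20/3 ]
R3 <- R3 - (-4)*R2:  [     0      0  -10/3 ]
Row echelon form:
[ -6    -3     -5 ]
[  0  -1/2   -5/2 ]
[  0     0  -10/3 ]
Nonzero rows / pivot columns: 3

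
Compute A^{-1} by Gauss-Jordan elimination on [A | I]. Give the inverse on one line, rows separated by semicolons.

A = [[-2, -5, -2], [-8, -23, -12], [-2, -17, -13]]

Gauss-Jordan on [A | I]:
R1 <- (1/-2)*R1:  [    1   5/2     1  |  -1/2     0     0 ]
R2 <- R2 - (-8)*R1:  [  0  -3  -4  |  -4   1   0 ]
R3 <- R3 - (-2)*R1:  [   0  -12  -11  |   -1    0    1 ]
R2 <- (1/-3)*R2:  [    0     1   4/3  |   4/3  -1/3     0 ]
R1 <- R1 - (5/2)*R2:  [     1      0   -7/3  |  -23/6    5/6      0 ]
R3 <- R3 - (-12)*R2:  [  0   0   5  |  15  -4   1 ]
R3 <- (1/5)*R3:  [    0     0     1  |     3  -4/5   1/5 ]
R1 <- R1 - (-7/3)*R3:  [      1       0       0  |    19/6  -31/30    7/15 ]
R2 <- R2 - (4/3)*R3:  [     0      1      0  |   -8/3  11/15  -4/15 ]
Right block of [I | A^{-1}] is the inverse:
[ 19/6  -31/30   7/15 ]
[ -8/3   11/15  -4/15 ]
[    3    -4/5    1/5 ]

inverse = [19/6 -31/30 7/15; -8/3 11/15 -4/15; 3 -4/5 1/5]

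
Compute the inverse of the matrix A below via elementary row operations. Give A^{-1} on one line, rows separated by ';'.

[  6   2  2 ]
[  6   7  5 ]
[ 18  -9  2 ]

inverse = [59/150 -11/75 -2/75; 13/25 -4/25 -3/25; -6/5 3/5 1/5]

Gauss-Jordan on [A | I]:
R1 <- (1/6)*R1:  [   1  1/3  1/3  |  1/6    0    0 ]
R2 <- R2 - (6)*R1:  [  0   5   3  |  -1   1   0 ]
R3 <- R3 - (18)*R1:  [   0  -15   -4  |   -3    0    1 ]
R2 <- (1/5)*R2:  [    0     1   3/5  |  -1/5   1/5     0 ]
R1 <- R1 - (1/3)*R2:  [     1      0   2/15  |   7/30  -1/15      0 ]
R3 <- R3 - (-15)*R2:  [  0   0   5  |  -6   3   1 ]
R3 <- (1/5)*R3:  [    0     0     1  |  -6/5   3/5   1/5 ]
R1 <- R1 - (2/15)*R3:  [      1       0       0  |  59/150  -11/75   -2/75 ]
R2 <- R2 - (3/5)*R3:  [     0      1      0  |  13/25  -4/25  -3/25 ]
Right block of [I | A^{-1}] is the inverse:
[ 59/150  -11/75  -2/75 ]
[  13/25   -4/25  -3/25 ]
[   -6/5     3/5    1/5 ]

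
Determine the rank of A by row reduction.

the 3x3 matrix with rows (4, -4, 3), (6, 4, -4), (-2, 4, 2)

Row reduction:
R2 <- R2 - (3/2)*R1:  [     0     10  -17/2 ]
R3 <- R3 - (-1/2)*R1:  [   0    2  7/2 ]
R3 <- R3 - (1/5)*R2:  [    0     0  26/5 ]
Row echelon form:
[ 4  -4      3 ]
[ 0  10  -17/2 ]
[ 0   0   26/5 ]
Nonzero rows / pivot columns: 3

rank(A) = 3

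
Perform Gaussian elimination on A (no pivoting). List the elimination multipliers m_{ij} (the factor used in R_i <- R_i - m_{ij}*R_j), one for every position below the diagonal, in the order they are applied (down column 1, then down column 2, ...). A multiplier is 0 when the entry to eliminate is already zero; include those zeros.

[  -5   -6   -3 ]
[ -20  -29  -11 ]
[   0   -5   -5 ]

Forward elimination:
R2 <- R2 - (4)*R1:  [  0  -5   1 ]
R3: entry in column 1 is already 0 -> m_{31} = 0 (no row operation needed)
R3 <- R3 - (1)*R2:  [  0   0  -6 ]
Multipliers (in order of application): m_{21} = 4, m_{31} = 0, m_{32} = 1

multipliers: 4, 0, 1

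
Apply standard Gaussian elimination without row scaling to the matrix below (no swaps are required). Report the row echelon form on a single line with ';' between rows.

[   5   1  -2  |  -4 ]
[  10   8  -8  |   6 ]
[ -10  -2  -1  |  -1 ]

Forward elimination:
R2 <- R2 - (2)*R1:  [  0   6  -4  14 ]
R3 <- R3 - (-2)*R1:  [  0   0  -5  -9 ]
Row echelon form:
[ 5  1  -2  |  -4 ]
[ 0  6  -4  |  14 ]
[ 0  0  -5  |  -9 ]

REF = [5 1 -2 -4; 0 6 -4 14; 0 0 -5 -9]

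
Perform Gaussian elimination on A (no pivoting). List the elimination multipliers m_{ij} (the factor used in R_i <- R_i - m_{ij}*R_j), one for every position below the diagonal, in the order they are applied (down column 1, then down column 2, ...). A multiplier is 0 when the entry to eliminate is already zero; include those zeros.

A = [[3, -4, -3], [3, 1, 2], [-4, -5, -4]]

Forward elimination:
R2 <- R2 - (1)*R1:  [ 0  5  5 ]
R3 <- R3 - (-4/3)*R1:  [     0  -31/3     -8 ]
R3 <- R3 - (-31/15)*R2:  [   0    0  7/3 ]
Multipliers (in order of application): m_{21} = 1, m_{31} = -4/3, m_{32} = -31/15

multipliers: 1, -4/3, -31/15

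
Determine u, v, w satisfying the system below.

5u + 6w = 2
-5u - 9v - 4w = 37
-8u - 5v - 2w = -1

(4, -5, -3)

Forward elimination on [A|b]:
R2 <- R2 - (-1)*R1:  [  0  -9   2  39 ]
R3 <- R3 - (-8/5)*R1:  [    0    -5  38/5  11/5 ]
R3 <- R3 - (5/9)*R2:  [       0        0   292/45  -292/15 ]
Row echelon form:
[ 5   0       6  |        2 ]
[ 0  -9       2  |       39 ]
[ 0   0  292/45  |  -292/15 ]
Back-substitution:
w = (-292/15) / (292/45) = -3
v = (39 - (2)*(-3)) / -9 = -5
u = (2 - (6)*(-3)) / 5 = 4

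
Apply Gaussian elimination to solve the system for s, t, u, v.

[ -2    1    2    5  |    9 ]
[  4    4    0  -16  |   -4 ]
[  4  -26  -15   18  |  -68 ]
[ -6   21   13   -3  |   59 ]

Forward elimination on [A|b]:
R2 <- R2 - (-2)*R1:  [  0   6   4  -6  14 ]
R3 <- R3 - (-2)*R1:  [   0  -24  -11   28  -50 ]
R4 <- R4 - (3)*R1:  [   0   18    7  -18   32 ]
R3 <- R3 - (-4)*R2:  [ 0  0  5  4  6 ]
R4 <- R4 - (3)*R2:  [   0    0   -5    0  -10 ]
R4 <- R4 - (-1)*R3:  [  0   0   0   4  -4 ]
Row echelon form:
[ -2  1  2   5  |   9 ]
[  0  6  4  -6  |  14 ]
[  0  0  5   4  |   6 ]
[  0  0  0   4  |  -4 ]
Back-substitution:
v = (-4) / 4 = -1
u = (6 - (4)*(-1)) / 5 = 2
t = (14 - (4)*(2) - (-6)*(-1)) / 6 = 0
s = (9 - (1)*(0) - (2)*(2) - (5)*(-1)) / -2 = -5

(-5, 0, 2, -1)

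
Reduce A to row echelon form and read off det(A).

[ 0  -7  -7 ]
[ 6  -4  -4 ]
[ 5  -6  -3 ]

det(A) = 126

Forward elimination:
R1 <-> R2   (pivot in column 1 was zero)
[ 6  -4  -4 ]
[ 0  -7  -7 ]
[ 5  -6  -3 ]
R3 <- R3 - (5/6)*R1:  [    0  -8/3   1/3 ]
R3 <- R3 - (8/21)*R2:  [ 0  0  3 ]
Upper-triangular form:
[ 6  -4  -4 ]
[ 0  -7  -7 ]
[ 0   0   3 ]
det(A) = (-1)^1 * (6) * (-7) * (3) = 126  (1 row swap -> sign -1)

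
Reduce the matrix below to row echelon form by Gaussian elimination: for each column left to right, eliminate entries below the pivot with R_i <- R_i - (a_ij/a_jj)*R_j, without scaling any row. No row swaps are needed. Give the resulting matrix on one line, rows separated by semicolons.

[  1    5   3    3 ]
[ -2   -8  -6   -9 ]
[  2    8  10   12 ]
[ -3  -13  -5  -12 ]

REF = [1 5 3 3; 0 2 0 -3; 0 0 4 3; 0 0 0 -3]

Forward elimination:
R2 <- R2 - (-2)*R1:  [  0   2   0  -3 ]
R3 <- R3 - (2)*R1:  [  0  -2   4   6 ]
R4 <- R4 - (-3)*R1:  [  0   2   4  -3 ]
R3 <- R3 - (-1)*R2:  [ 0  0  4  3 ]
R4 <- R4 - (1)*R2:  [ 0  0  4  0 ]
R4 <- R4 - (1)*R3:  [  0   0   0  -3 ]
Row echelon form:
[ 1  5  3   3 ]
[ 0  2  0  -3 ]
[ 0  0  4   3 ]
[ 0  0  0  -3 ]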